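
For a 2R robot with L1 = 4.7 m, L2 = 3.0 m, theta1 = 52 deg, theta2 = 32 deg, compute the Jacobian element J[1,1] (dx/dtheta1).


J[1,1] = -L1*sin(t1) - L2*sin(t1+t2)
= -4.7*sin(52) - 3.0*sin(84)
= -6.6872


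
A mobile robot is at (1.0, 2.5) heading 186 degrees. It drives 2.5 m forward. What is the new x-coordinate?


x_new = x0 + d*cos(theta)
= 1.0 + 2.5*cos(186)
= 1.0 + -2.4863
= -1.4863


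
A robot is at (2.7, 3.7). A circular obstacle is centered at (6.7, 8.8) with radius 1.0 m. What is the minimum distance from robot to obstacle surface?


center_dist = sqrt((2.7-6.7)^2 + (3.7-8.8)^2)
= sqrt(16.0 + 26.01)
= 6.4815
min_dist = center_dist - radius = 6.4815 - 1.0 = 5.4815 m


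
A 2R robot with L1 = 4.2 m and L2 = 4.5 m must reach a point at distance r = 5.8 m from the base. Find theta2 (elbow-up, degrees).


cos(theta2) = (r^2 - L1^2 - L2^2) / (2*L1*L2)
cos(theta2) = (33.64 - 17.64 - 20.25) / 37.8
cos(theta2) = -0.112434
theta2 = 96.4556 degrees


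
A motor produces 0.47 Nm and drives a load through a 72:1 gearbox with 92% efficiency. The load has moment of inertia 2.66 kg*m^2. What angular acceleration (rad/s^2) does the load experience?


tau_out = tau_motor * N * eta
= 0.47 * 72 * 0.92 = 31.1328 Nm
alpha = tau_out / I = 31.1328 / 2.66
= 11.7041 rad/s^2


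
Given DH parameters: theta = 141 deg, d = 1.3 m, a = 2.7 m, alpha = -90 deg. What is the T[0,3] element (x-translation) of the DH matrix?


T[0,3] = a * cos(theta)
= 2.7 * cos(141 deg)
= 2.7 * -0.7771
= -2.0983


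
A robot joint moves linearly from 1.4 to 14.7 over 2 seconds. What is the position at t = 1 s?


s = t/T = 1/2 = 0.5
p(t) = p0 + (pf-p0)*s
= 1.4 + (14.7 - 1.4) * 0.5
= 8.05


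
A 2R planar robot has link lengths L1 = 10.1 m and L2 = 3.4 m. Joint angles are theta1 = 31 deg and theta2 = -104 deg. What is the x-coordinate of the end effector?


Convert angles to radians: theta1 = 0.5411, theta2 = -1.8151
x = L1*cos(theta1) + L2*cos(theta1+theta2)
x = 8.6574 + 0.9941
x = 9.6515


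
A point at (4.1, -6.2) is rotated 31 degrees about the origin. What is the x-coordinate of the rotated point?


x' = x*cos(theta) - y*sin(theta)
cos(31 deg) = 0.8572, sin(31 deg) = 0.515
x' = 4.1 * 0.8572 - -6.2 * 0.515
= 3.5144 - -3.1932
= 6.7076


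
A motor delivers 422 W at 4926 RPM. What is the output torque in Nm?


omega = 4926 * 2*pi/60 = 515.8495 rad/s
tau = P / omega = 422 / 515.8495
= 0.8181 Nm


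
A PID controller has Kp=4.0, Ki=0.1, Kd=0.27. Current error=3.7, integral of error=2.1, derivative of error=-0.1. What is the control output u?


u = Kp*e + Ki*int(e) + Kd*de/dt
= 4.0*3.7 + 0.1*2.1 + 0.27*(-0.1)
= 14.8 + 0.21 + -0.027
= 14.983


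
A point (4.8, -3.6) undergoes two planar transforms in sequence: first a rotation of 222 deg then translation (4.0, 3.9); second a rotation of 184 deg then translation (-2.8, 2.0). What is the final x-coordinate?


After transform 1:
x1 = cos(222)*4.8 - sin(222)*-3.6 + 4.0 = -1.976
y1 = sin(222)*4.8 + cos(222)*-3.6 + 3.9 = 3.3635
After transform 2:
x2 = cos(184)*-1.976 - sin(184)*3.3635 + -2.8
= -0.5942


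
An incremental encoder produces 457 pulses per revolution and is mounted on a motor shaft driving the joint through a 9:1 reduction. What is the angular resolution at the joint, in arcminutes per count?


counts per rev = 457
effective counts at joint = 457 * 9 = 4113
resolution = 360*60 / 4113
= 5.2516 arcmin/count


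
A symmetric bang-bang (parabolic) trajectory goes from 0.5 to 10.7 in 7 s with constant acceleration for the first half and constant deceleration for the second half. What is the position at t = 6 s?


Symmetric rest-to-rest: each phase covers (pf-p0)/2 in time T/2. 0.5*a*(T/2)^2 = (pf-p0)/2 => a = 4*(pf-p0)/T^2
a = 4*(10.7-0.5)/7^2 = 0.8327
t = 6 is in the deceleration phase (t > T/2).
p = pf - 0.5*a*(T-t)^2 = 10.7 - 0.5*0.8327*1^2
= 10.2837


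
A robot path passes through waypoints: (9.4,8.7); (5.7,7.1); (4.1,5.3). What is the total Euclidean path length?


Segment lengths:
  seg1 = sqrt((-3.7)^2 + (-1.6)^2) = 4.0311
  seg2 = sqrt((-1.6)^2 + (-1.8)^2) = 2.4083
Total = 6.4394


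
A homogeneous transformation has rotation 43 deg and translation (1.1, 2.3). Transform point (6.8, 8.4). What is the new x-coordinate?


x' = cos(theta)*px - sin(theta)*py + tx
= 0.7314*6.8 - 0.682*8.4 + 1.1
= 0.3444


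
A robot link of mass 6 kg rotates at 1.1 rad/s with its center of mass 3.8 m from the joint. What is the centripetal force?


F = m * omega^2 * r
= 6 * 1.1^2 * 3.8
= 6 * 1.21 * 3.8
= 27.588 N


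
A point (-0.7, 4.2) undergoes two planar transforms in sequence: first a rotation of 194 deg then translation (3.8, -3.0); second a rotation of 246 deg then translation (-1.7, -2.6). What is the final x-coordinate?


After transform 1:
x1 = cos(194)*-0.7 - sin(194)*4.2 + 3.8 = 5.4953
y1 = sin(194)*-0.7 + cos(194)*4.2 + -3.0 = -6.9059
After transform 2:
x2 = cos(246)*5.4953 - sin(246)*-6.9059 + -1.7
= -10.244


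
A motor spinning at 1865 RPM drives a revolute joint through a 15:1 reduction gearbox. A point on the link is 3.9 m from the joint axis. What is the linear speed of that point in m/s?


omega_motor = 1865 * 2*pi/60 = 195.3023 rad/s
omega_joint = omega_motor / 15 = 13.0202 rad/s
v = omega_joint * r = 13.0202 * 3.9
= 50.7786 m/s


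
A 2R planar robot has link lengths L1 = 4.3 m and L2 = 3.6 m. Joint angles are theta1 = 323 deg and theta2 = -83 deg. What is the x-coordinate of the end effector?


Convert angles to radians: theta1 = 5.6374, theta2 = -1.4486
x = L1*cos(theta1) + L2*cos(theta1+theta2)
x = 3.4341 + -1.8
x = 1.6341


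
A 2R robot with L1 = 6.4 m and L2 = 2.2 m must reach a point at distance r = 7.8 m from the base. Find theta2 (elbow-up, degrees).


cos(theta2) = (r^2 - L1^2 - L2^2) / (2*L1*L2)
cos(theta2) = (60.84 - 40.96 - 4.84) / 28.16
cos(theta2) = 0.534091
theta2 = 57.7177 degrees


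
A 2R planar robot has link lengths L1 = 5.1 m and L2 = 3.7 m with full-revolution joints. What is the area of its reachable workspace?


r_max = L1 + L2 = 8.8 m
r_min = |L1 - L2| = 1.4 m
Area = pi*(r_max^2 - r_min^2)
= pi*(77.44 - 1.96)
= pi * 75.48
= 237.1274 m^2


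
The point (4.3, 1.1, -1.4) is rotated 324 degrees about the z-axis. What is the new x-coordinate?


Rotation about z-axis: x' = x*cos(theta) - y*sin(theta)
= 4.3 * 0.809 - 1.1 * -0.5878
= 4.1253


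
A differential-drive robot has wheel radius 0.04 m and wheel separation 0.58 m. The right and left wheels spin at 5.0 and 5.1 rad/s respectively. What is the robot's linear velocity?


vR = r*wR = 0.04*5.0 = 0.2 m/s
vL = r*wL = 0.04*5.1 = 0.204 m/s
v = (vR+vL)/2 = 0.202 m/s
omega = (vR-vL)/L = -0.0069 rad/s
linear velocity = 0.202 m/s


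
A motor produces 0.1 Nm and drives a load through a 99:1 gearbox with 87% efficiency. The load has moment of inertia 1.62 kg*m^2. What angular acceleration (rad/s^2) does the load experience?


tau_out = tau_motor * N * eta
= 0.1 * 99 * 0.87 = 8.613 Nm
alpha = tau_out / I = 8.613 / 1.62
= 5.3167 rad/s^2


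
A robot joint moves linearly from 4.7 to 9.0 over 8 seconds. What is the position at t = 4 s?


s = t/T = 4/8 = 0.5
p(t) = p0 + (pf-p0)*s
= 4.7 + (9.0 - 4.7) * 0.5
= 6.85


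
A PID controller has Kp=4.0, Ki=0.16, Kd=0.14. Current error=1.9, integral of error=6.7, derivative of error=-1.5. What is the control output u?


u = Kp*e + Ki*int(e) + Kd*de/dt
= 4.0*1.9 + 0.16*6.7 + 0.14*(-1.5)
= 7.6 + 1.072 + -0.21
= 8.462


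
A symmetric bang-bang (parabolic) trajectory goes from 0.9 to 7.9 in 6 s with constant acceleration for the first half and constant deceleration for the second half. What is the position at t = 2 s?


Symmetric rest-to-rest: each phase covers (pf-p0)/2 in time T/2. 0.5*a*(T/2)^2 = (pf-p0)/2 => a = 4*(pf-p0)/T^2
a = 4*(7.9-0.9)/6^2 = 0.7778
t = 2 is in the acceleration phase (t <= T/2).
p = p0 + 0.5*a*t^2 = 0.9 + 0.5*0.7778*2^2
= 2.4556


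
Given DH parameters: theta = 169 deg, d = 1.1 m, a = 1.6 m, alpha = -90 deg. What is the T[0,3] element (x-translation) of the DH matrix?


T[0,3] = a * cos(theta)
= 1.6 * cos(169 deg)
= 1.6 * -0.9816
= -1.5706


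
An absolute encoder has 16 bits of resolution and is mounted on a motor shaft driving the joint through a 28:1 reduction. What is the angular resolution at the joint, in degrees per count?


counts = 2^16 = 65536
effective counts at joint = 65536 * 28 = 1835008
resolution = 360 / 1835008
= 1.9618e-04 deg/count


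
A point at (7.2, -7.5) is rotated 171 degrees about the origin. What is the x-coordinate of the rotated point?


x' = x*cos(theta) - y*sin(theta)
cos(171 deg) = -0.9877, sin(171 deg) = 0.1564
x' = 7.2 * -0.9877 - -7.5 * 0.1564
= -7.1114 - -1.1733
= -5.9381


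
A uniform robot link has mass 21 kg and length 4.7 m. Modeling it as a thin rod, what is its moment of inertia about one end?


I = (1/3) * m * L^2
= (1/3) * 21 * 4.7^2
= 0.333333 * 21 * 22.09
= 154.63 kg*m^2


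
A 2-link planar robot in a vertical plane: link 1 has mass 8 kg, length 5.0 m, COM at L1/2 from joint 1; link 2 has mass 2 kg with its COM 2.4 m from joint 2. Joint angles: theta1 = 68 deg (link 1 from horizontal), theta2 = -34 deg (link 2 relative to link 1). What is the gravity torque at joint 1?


Horizontal distance from joint 1 to link-1 COM:
  x_c1 = (L1/2)*cos(t1) = 2.5 * 0.3746 = 0.9365 m
Horizontal distance from joint 1 to link-2 COM:
  x_c2 = L1*cos(t1) + Lc2*cos(t1+t2)
       = 5.0*0.3746 + 2.4*0.829 = 3.8627 m
tau1 = m1*g*x_c1 + m2*g*x_c2
     = 8*9.81*0.9365 + 2*9.81*3.8627
     = 73.4978 + 75.7866
     = 149.2844 Nm


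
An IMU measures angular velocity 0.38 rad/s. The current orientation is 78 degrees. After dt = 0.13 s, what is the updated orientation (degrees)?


delta_theta = w * dt = 0.38 * 0.13 = 0.0494 rad
= 2.8304 deg
theta_new = 78 + 2.8304 = 80.8304 deg


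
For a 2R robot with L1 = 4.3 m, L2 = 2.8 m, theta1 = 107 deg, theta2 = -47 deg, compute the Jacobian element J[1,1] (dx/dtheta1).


J[1,1] = -L1*sin(t1) - L2*sin(t1+t2)
= -4.3*sin(107) - 2.8*sin(60)
= -6.537


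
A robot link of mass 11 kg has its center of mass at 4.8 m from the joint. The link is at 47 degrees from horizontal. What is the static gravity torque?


tau = m*g*L*cos(angle)
= 11 * 9.81 * 4.8 * cos(47 deg)
= 11 * 9.81 * 4.8 * 0.682
= 353.2533 Nm


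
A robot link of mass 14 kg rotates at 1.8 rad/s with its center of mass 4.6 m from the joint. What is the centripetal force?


F = m * omega^2 * r
= 14 * 1.8^2 * 4.6
= 14 * 3.24 * 4.6
= 208.656 N


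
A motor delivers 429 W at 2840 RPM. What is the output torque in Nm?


omega = 2840 * 2*pi/60 = 297.4041 rad/s
tau = P / omega = 429 / 297.4041
= 1.4425 Nm


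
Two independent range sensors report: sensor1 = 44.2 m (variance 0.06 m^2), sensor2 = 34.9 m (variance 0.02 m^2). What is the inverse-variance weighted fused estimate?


w1 = (1/var1) / (1/var1 + 1/var2)
   = 16.6667 / (16.6667 + 50.0) = 0.25
w2 = 1 - w1 = 0.75
fused = w1*s1 + w2*s2 = 11.05 + 26.175
= 37.225 m


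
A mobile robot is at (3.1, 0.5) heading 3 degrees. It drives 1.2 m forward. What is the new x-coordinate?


x_new = x0 + d*cos(theta)
= 3.1 + 1.2*cos(3)
= 3.1 + 1.1984
= 4.2984


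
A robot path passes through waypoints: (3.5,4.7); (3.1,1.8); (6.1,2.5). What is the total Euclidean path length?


Segment lengths:
  seg1 = sqrt((-0.4)^2 + (-2.9)^2) = 2.9275
  seg2 = sqrt((3.0)^2 + (0.7)^2) = 3.0806
Total = 6.008


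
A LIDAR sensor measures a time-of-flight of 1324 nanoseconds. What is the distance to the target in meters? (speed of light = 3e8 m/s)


tof = 1324 ns = 1.324e-06 s
dist = c * tof / 2
= 3e8 * 1.324e-06 / 2
= 198.6 m


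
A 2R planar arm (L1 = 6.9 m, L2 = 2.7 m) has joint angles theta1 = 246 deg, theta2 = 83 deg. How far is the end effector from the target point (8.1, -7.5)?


End effector via forward kinematics:
x = L1*cos(t1) + L2*cos(t1+t2) = -0.4921
y = L1*sin(t1) + L2*sin(t1+t2) = -7.6941
Distance to target:
d = sqrt((8.1 - -0.4921)^2 + (-7.5 - -7.6941)^2)
= sqrt(73.8247 + 0.0377)
= 8.5943 m


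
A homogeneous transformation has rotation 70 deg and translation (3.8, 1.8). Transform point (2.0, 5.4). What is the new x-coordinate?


x' = cos(theta)*px - sin(theta)*py + tx
= 0.342*2.0 - 0.9397*5.4 + 3.8
= -0.5903


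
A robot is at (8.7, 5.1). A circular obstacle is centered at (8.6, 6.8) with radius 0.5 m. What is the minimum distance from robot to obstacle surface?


center_dist = sqrt((8.7-8.6)^2 + (5.1-6.8)^2)
= sqrt(0.01 + 2.89)
= 1.7029
min_dist = center_dist - radius = 1.7029 - 0.5 = 1.2029 m


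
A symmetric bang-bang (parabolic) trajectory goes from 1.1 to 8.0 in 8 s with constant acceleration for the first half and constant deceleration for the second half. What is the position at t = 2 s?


Symmetric rest-to-rest: each phase covers (pf-p0)/2 in time T/2. 0.5*a*(T/2)^2 = (pf-p0)/2 => a = 4*(pf-p0)/T^2
a = 4*(8.0-1.1)/8^2 = 0.4313
t = 2 is in the acceleration phase (t <= T/2).
p = p0 + 0.5*a*t^2 = 1.1 + 0.5*0.4313*2^2
= 1.9625


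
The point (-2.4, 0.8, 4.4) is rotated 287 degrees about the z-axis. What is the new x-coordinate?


Rotation about z-axis: x' = x*cos(theta) - y*sin(theta)
= -2.4 * 0.2924 - 0.8 * -0.9563
= 0.0634


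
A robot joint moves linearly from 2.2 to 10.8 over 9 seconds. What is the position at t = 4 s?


s = t/T = 4/9 = 0.4444
p(t) = p0 + (pf-p0)*s
= 2.2 + (10.8 - 2.2) * 0.4444
= 6.0222


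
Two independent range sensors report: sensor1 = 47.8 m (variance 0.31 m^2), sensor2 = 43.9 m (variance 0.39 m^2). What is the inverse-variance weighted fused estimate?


w1 = (1/var1) / (1/var1 + 1/var2)
   = 3.2258 / (3.2258 + 2.5641) = 0.5571
w2 = 1 - w1 = 0.4429
fused = w1*s1 + w2*s2 = 26.6314 + 19.4414
= 46.0729 m


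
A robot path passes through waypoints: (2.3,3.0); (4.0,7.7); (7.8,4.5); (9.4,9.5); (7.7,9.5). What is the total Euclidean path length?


Segment lengths:
  seg1 = sqrt((1.7)^2 + (4.7)^2) = 4.998
  seg2 = sqrt((3.8)^2 + (-3.2)^2) = 4.9679
  seg3 = sqrt((1.6)^2 + (5.0)^2) = 5.2498
  seg4 = sqrt((-1.7)^2 + (0.0)^2) = 1.7
Total = 16.9157


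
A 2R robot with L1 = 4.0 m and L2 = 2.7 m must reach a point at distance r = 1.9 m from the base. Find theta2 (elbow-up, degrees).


cos(theta2) = (r^2 - L1^2 - L2^2) / (2*L1*L2)
cos(theta2) = (3.61 - 16.0 - 7.29) / 21.6
cos(theta2) = -0.911111
theta2 = 155.6594 degrees


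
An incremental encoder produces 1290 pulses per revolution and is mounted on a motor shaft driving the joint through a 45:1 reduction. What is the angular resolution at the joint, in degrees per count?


counts per rev = 1290
effective counts at joint = 1290 * 45 = 58050
resolution = 360 / 58050
= 0.0062 deg/count


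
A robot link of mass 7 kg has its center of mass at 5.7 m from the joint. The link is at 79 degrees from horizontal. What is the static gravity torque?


tau = m*g*L*cos(angle)
= 7 * 9.81 * 5.7 * cos(79 deg)
= 7 * 9.81 * 5.7 * 0.1908
= 74.6863 Nm


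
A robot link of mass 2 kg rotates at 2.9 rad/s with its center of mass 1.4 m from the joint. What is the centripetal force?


F = m * omega^2 * r
= 2 * 2.9^2 * 1.4
= 2 * 8.41 * 1.4
= 23.548 N


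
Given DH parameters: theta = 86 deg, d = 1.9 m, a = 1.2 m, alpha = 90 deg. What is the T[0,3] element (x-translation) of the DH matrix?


T[0,3] = a * cos(theta)
= 1.2 * cos(86 deg)
= 1.2 * 0.0698
= 0.0837


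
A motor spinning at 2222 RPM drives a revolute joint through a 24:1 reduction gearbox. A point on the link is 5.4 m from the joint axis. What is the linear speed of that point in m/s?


omega_motor = 2222 * 2*pi/60 = 232.6873 rad/s
omega_joint = omega_motor / 24 = 9.6953 rad/s
v = omega_joint * r = 9.6953 * 5.4
= 52.3546 m/s


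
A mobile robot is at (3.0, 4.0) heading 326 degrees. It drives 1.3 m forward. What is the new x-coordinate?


x_new = x0 + d*cos(theta)
= 3.0 + 1.3*cos(326)
= 3.0 + 1.0777
= 4.0777


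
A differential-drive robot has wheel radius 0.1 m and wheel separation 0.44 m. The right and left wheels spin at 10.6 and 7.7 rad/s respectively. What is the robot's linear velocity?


vR = r*wR = 0.1*10.6 = 1.06 m/s
vL = r*wL = 0.1*7.7 = 0.77 m/s
v = (vR+vL)/2 = 0.915 m/s
omega = (vR-vL)/L = 0.6591 rad/s
linear velocity = 0.915 m/s


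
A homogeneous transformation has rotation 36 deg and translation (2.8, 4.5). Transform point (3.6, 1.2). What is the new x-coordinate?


x' = cos(theta)*px - sin(theta)*py + tx
= 0.809*3.6 - 0.5878*1.2 + 2.8
= 5.0071


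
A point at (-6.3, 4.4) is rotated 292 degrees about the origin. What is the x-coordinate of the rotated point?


x' = x*cos(theta) - y*sin(theta)
cos(292 deg) = 0.3746, sin(292 deg) = -0.9272
x' = -6.3 * 0.3746 - 4.4 * -0.9272
= -2.36 - -4.0796
= 1.7196


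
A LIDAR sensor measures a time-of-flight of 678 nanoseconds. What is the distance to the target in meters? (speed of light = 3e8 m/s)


tof = 678 ns = 6.78e-07 s
dist = c * tof / 2
= 3e8 * 6.78e-07 / 2
= 101.7 m


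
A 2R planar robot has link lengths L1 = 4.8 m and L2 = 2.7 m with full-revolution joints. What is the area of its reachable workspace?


r_max = L1 + L2 = 7.5 m
r_min = |L1 - L2| = 2.1 m
Area = pi*(r_max^2 - r_min^2)
= pi*(56.25 - 4.41)
= pi * 51.84
= 162.8602 m^2


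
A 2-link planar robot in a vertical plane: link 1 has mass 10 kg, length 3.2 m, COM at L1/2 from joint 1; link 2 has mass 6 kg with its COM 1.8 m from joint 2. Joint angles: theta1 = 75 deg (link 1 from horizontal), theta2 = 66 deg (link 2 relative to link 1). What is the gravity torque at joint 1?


Horizontal distance from joint 1 to link-1 COM:
  x_c1 = (L1/2)*cos(t1) = 1.6 * 0.2588 = 0.4141 m
Horizontal distance from joint 1 to link-2 COM:
  x_c2 = L1*cos(t1) + Lc2*cos(t1+t2)
       = 3.2*0.2588 + 1.8*-0.7771 = -0.5706 m
tau1 = m1*g*x_c1 + m2*g*x_c2
     = 10*9.81*0.4141 + 6*9.81*-0.5706
     = 40.6242 + -33.588
     = 7.0363 Nm


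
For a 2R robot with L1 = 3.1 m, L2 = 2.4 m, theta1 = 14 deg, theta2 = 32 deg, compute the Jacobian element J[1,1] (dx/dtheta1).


J[1,1] = -L1*sin(t1) - L2*sin(t1+t2)
= -3.1*sin(14) - 2.4*sin(46)
= -2.4764


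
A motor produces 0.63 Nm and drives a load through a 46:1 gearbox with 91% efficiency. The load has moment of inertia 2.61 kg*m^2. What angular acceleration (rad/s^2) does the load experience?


tau_out = tau_motor * N * eta
= 0.63 * 46 * 0.91 = 26.3718 Nm
alpha = tau_out / I = 26.3718 / 2.61
= 10.1041 rad/s^2


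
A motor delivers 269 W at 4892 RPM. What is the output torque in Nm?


omega = 4892 * 2*pi/60 = 512.289 rad/s
tau = P / omega = 269 / 512.289
= 0.5251 Nm


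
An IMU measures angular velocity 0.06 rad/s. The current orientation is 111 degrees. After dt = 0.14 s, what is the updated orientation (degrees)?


delta_theta = w * dt = 0.06 * 0.14 = 0.0084 rad
= 0.4813 deg
theta_new = 111 + 0.4813 = 111.4813 deg


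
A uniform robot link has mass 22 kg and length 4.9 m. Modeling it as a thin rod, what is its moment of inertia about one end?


I = (1/3) * m * L^2
= (1/3) * 22 * 4.9^2
= 0.333333 * 22 * 24.01
= 176.0733 kg*m^2


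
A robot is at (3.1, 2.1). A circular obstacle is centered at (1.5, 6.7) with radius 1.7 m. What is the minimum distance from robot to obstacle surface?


center_dist = sqrt((3.1-1.5)^2 + (2.1-6.7)^2)
= sqrt(2.56 + 21.16)
= 4.8703
min_dist = center_dist - radius = 4.8703 - 1.7 = 3.1703 m


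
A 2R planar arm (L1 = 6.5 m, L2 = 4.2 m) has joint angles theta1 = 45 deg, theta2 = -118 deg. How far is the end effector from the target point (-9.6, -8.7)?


End effector via forward kinematics:
x = L1*cos(t1) + L2*cos(t1+t2) = 5.8242
y = L1*sin(t1) + L2*sin(t1+t2) = 0.5797
Distance to target:
d = sqrt((-9.6 - 5.8242)^2 + (-8.7 - 0.5797)^2)
= sqrt(237.9046 + 86.1131)
= 18.0005 m


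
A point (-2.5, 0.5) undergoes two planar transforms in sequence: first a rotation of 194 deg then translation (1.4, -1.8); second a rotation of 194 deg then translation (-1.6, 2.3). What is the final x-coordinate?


After transform 1:
x1 = cos(194)*-2.5 - sin(194)*0.5 + 1.4 = 3.9467
y1 = sin(194)*-2.5 + cos(194)*0.5 + -1.8 = -1.6803
After transform 2:
x2 = cos(194)*3.9467 - sin(194)*-1.6803 + -1.6
= -5.836


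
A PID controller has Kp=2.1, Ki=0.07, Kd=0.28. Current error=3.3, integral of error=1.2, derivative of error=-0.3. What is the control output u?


u = Kp*e + Ki*int(e) + Kd*de/dt
= 2.1*3.3 + 0.07*1.2 + 0.28*(-0.3)
= 6.93 + 0.084 + -0.084
= 6.93


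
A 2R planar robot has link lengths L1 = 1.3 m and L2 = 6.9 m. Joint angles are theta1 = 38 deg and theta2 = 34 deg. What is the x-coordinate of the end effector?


Convert angles to radians: theta1 = 0.6632, theta2 = 0.5934
x = L1*cos(theta1) + L2*cos(theta1+theta2)
x = 1.0244 + 2.1322
x = 3.1566


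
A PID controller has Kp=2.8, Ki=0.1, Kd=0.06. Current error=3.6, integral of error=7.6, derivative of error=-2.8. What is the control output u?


u = Kp*e + Ki*int(e) + Kd*de/dt
= 2.8*3.6 + 0.1*7.6 + 0.06*(-2.8)
= 10.08 + 0.76 + -0.168
= 10.672


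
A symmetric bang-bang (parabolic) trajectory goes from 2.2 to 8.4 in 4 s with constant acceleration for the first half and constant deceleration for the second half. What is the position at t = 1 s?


Symmetric rest-to-rest: each phase covers (pf-p0)/2 in time T/2. 0.5*a*(T/2)^2 = (pf-p0)/2 => a = 4*(pf-p0)/T^2
a = 4*(8.4-2.2)/4^2 = 1.55
t = 1 is in the acceleration phase (t <= T/2).
p = p0 + 0.5*a*t^2 = 2.2 + 0.5*1.55*1^2
= 2.975


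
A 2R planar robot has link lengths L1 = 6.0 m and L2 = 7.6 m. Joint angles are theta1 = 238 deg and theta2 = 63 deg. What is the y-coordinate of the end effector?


Convert angles to radians: theta1 = 4.1539, theta2 = 1.0996
y = L1*sin(theta1) + L2*sin(theta1+theta2)
y = -5.0883 + -6.5145
y = -11.6028


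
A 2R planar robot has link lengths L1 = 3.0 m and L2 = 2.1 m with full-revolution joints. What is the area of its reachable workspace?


r_max = L1 + L2 = 5.1 m
r_min = |L1 - L2| = 0.9 m
Area = pi*(r_max^2 - r_min^2)
= pi*(26.01 - 0.81)
= pi * 25.2
= 79.1681 m^2


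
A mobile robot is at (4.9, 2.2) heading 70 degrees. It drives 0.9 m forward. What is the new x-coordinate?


x_new = x0 + d*cos(theta)
= 4.9 + 0.9*cos(70)
= 4.9 + 0.3078
= 5.2078


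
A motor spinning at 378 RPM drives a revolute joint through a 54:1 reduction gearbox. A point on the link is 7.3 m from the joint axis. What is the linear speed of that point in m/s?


omega_motor = 378 * 2*pi/60 = 39.5841 rad/s
omega_joint = omega_motor / 54 = 0.733 rad/s
v = omega_joint * r = 0.733 * 7.3
= 5.3512 m/s


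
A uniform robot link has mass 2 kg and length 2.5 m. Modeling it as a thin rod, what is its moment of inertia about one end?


I = (1/3) * m * L^2
= (1/3) * 2 * 2.5^2
= 0.333333 * 2 * 6.25
= 4.1667 kg*m^2


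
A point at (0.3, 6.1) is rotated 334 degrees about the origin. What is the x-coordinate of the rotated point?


x' = x*cos(theta) - y*sin(theta)
cos(334 deg) = 0.8988, sin(334 deg) = -0.4384
x' = 0.3 * 0.8988 - 6.1 * -0.4384
= 0.2696 - -2.6741
= 2.9437


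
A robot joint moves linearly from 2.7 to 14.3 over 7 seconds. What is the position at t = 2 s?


s = t/T = 2/7 = 0.2857
p(t) = p0 + (pf-p0)*s
= 2.7 + (14.3 - 2.7) * 0.2857
= 6.0143


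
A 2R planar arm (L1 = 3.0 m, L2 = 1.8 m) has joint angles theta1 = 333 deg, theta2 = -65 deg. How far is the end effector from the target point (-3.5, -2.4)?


End effector via forward kinematics:
x = L1*cos(t1) + L2*cos(t1+t2) = 2.6102
y = L1*sin(t1) + L2*sin(t1+t2) = -3.1609
Distance to target:
d = sqrt((-3.5 - 2.6102)^2 + (-2.4 - -3.1609)^2)
= sqrt(37.3345 + 0.5789)
= 6.1574 m


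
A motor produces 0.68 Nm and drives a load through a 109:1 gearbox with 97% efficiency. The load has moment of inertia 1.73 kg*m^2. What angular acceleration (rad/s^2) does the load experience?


tau_out = tau_motor * N * eta
= 0.68 * 109 * 0.97 = 71.8964 Nm
alpha = tau_out / I = 71.8964 / 1.73
= 41.5586 rad/s^2


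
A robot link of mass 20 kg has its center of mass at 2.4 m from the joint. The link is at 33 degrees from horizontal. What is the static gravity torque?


tau = m*g*L*cos(angle)
= 20 * 9.81 * 2.4 * cos(33 deg)
= 20 * 9.81 * 2.4 * 0.8387
= 394.9132 Nm


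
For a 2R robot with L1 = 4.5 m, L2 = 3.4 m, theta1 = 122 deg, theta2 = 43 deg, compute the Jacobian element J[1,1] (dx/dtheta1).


J[1,1] = -L1*sin(t1) - L2*sin(t1+t2)
= -4.5*sin(122) - 3.4*sin(165)
= -4.6962


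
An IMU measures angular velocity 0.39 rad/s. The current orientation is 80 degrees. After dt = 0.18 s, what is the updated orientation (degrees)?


delta_theta = w * dt = 0.39 * 0.18 = 0.0702 rad
= 4.0222 deg
theta_new = 80 + 4.0222 = 84.0222 deg


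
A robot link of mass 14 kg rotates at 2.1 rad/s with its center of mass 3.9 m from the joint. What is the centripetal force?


F = m * omega^2 * r
= 14 * 2.1^2 * 3.9
= 14 * 4.41 * 3.9
= 240.786 N


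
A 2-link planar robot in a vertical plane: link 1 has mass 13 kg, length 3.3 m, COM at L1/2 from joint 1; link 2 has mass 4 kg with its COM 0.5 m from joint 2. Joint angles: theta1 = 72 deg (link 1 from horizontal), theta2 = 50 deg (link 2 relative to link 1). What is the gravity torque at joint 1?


Horizontal distance from joint 1 to link-1 COM:
  x_c1 = (L1/2)*cos(t1) = 1.65 * 0.309 = 0.5099 m
Horizontal distance from joint 1 to link-2 COM:
  x_c2 = L1*cos(t1) + Lc2*cos(t1+t2)
       = 3.3*0.309 + 0.5*-0.5299 = 0.7548 m
tau1 = m1*g*x_c1 + m2*g*x_c2
     = 13*9.81*0.5099 + 4*9.81*0.7548
     = 65.0247 + 29.6182
     = 94.643 Nm


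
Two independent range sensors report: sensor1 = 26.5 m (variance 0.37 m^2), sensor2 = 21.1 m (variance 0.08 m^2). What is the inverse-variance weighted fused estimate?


w1 = (1/var1) / (1/var1 + 1/var2)
   = 2.7027 / (2.7027 + 12.5) = 0.1778
w2 = 1 - w1 = 0.8222
fused = w1*s1 + w2*s2 = 4.7111 + 17.3489
= 22.06 m


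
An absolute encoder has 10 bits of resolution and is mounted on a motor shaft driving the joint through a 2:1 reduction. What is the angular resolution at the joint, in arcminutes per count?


counts = 2^10 = 1024
effective counts at joint = 1024 * 2 = 2048
resolution = 360*60 / 2048
= 10.5469 arcmin/count


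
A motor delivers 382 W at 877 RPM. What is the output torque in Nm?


omega = 877 * 2*pi/60 = 91.8392 rad/s
tau = P / omega = 382 / 91.8392
= 4.1594 Nm


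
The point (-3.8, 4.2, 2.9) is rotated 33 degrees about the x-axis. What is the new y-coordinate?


Rotation about x-axis: y' = y*cos(theta) - z*sin(theta)
= 4.2 * 0.8387 - 2.9 * 0.5446
= 1.943


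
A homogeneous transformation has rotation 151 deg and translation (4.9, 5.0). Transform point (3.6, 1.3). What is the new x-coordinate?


x' = cos(theta)*px - sin(theta)*py + tx
= -0.8746*3.6 - 0.4848*1.3 + 4.9
= 1.1211


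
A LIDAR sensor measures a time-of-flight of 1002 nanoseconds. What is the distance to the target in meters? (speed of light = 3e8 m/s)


tof = 1002 ns = 1.002e-06 s
dist = c * tof / 2
= 3e8 * 1.002e-06 / 2
= 150.3 m


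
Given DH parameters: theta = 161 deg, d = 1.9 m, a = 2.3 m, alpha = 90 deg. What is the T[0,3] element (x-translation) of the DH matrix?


T[0,3] = a * cos(theta)
= 2.3 * cos(161 deg)
= 2.3 * -0.9455
= -2.1747


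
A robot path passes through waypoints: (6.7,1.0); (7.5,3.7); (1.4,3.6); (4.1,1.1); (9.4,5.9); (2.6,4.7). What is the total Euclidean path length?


Segment lengths:
  seg1 = sqrt((0.8)^2 + (2.7)^2) = 2.816
  seg2 = sqrt((-6.1)^2 + (-0.1)^2) = 6.1008
  seg3 = sqrt((2.7)^2 + (-2.5)^2) = 3.6797
  seg4 = sqrt((5.3)^2 + (4.8)^2) = 7.1505
  seg5 = sqrt((-6.8)^2 + (-1.2)^2) = 6.9051
Total = 26.6521


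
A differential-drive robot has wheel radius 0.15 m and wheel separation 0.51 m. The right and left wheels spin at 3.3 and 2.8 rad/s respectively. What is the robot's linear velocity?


vR = r*wR = 0.15*3.3 = 0.495 m/s
vL = r*wL = 0.15*2.8 = 0.42 m/s
v = (vR+vL)/2 = 0.4575 m/s
omega = (vR-vL)/L = 0.1471 rad/s
linear velocity = 0.4575 m/s


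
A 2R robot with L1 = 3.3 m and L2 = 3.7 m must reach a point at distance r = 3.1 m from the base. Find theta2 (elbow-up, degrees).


cos(theta2) = (r^2 - L1^2 - L2^2) / (2*L1*L2)
cos(theta2) = (9.61 - 10.89 - 13.69) / 24.42
cos(theta2) = -0.613022
theta2 = 127.8083 degrees


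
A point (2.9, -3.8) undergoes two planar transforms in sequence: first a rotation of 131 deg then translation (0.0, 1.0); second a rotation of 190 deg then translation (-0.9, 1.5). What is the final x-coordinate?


After transform 1:
x1 = cos(131)*2.9 - sin(131)*-3.8 + 0.0 = 0.9653
y1 = sin(131)*2.9 + cos(131)*-3.8 + 1.0 = 5.6817
After transform 2:
x2 = cos(190)*0.9653 - sin(190)*5.6817 + -0.9
= -0.864


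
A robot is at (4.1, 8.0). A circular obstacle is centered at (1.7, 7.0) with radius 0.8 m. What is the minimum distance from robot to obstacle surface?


center_dist = sqrt((4.1-1.7)^2 + (8.0-7.0)^2)
= sqrt(5.76 + 1.0)
= 2.6
min_dist = center_dist - radius = 2.6 - 0.8 = 1.8 m


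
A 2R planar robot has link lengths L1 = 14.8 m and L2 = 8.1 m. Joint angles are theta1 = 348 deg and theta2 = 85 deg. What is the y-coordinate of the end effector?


Convert angles to radians: theta1 = 6.0737, theta2 = 1.4835
y = L1*sin(theta1) + L2*sin(theta1+theta2)
y = -3.0771 + 7.7461
y = 4.669


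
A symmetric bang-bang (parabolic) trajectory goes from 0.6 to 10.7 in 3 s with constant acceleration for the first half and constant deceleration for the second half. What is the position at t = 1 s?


Symmetric rest-to-rest: each phase covers (pf-p0)/2 in time T/2. 0.5*a*(T/2)^2 = (pf-p0)/2 => a = 4*(pf-p0)/T^2
a = 4*(10.7-0.6)/3^2 = 4.4889
t = 1 is in the acceleration phase (t <= T/2).
p = p0 + 0.5*a*t^2 = 0.6 + 0.5*4.4889*1^2
= 2.8444


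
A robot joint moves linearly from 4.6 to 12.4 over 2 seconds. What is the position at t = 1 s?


s = t/T = 1/2 = 0.5
p(t) = p0 + (pf-p0)*s
= 4.6 + (12.4 - 4.6) * 0.5
= 8.5


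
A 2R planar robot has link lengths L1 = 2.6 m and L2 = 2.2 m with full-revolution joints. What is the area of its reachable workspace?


r_max = L1 + L2 = 4.8 m
r_min = |L1 - L2| = 0.4 m
Area = pi*(r_max^2 - r_min^2)
= pi*(23.04 - 0.16)
= pi * 22.88
= 71.8796 m^2


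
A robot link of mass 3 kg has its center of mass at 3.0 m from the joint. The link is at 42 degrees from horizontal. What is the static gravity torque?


tau = m*g*L*cos(angle)
= 3 * 9.81 * 3.0 * cos(42 deg)
= 3 * 9.81 * 3.0 * 0.7431
= 65.6123 Nm


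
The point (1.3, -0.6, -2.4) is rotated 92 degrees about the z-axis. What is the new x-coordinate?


Rotation about z-axis: x' = x*cos(theta) - y*sin(theta)
= 1.3 * -0.0349 - -0.6 * 0.9994
= 0.5543


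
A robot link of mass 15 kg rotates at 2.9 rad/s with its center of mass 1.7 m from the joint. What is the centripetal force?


F = m * omega^2 * r
= 15 * 2.9^2 * 1.7
= 15 * 8.41 * 1.7
= 214.455 N


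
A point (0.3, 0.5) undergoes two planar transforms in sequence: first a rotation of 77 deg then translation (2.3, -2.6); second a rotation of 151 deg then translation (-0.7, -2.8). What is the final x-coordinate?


After transform 1:
x1 = cos(77)*0.3 - sin(77)*0.5 + 2.3 = 1.8803
y1 = sin(77)*0.3 + cos(77)*0.5 + -2.6 = -2.1952
After transform 2:
x2 = cos(151)*1.8803 - sin(151)*-2.1952 + -0.7
= -1.2803


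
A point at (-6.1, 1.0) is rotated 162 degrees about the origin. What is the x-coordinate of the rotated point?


x' = x*cos(theta) - y*sin(theta)
cos(162 deg) = -0.9511, sin(162 deg) = 0.309
x' = -6.1 * -0.9511 - 1.0 * 0.309
= 5.8014 - 0.309
= 5.4924


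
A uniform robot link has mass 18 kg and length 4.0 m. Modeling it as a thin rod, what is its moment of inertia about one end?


I = (1/3) * m * L^2
= (1/3) * 18 * 4.0^2
= 0.333333 * 18 * 16.0
= 96.0 kg*m^2


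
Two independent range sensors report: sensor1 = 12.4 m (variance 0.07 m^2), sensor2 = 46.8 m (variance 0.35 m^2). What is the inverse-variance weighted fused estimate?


w1 = (1/var1) / (1/var1 + 1/var2)
   = 14.2857 / (14.2857 + 2.8571) = 0.8333
w2 = 1 - w1 = 0.1667
fused = w1*s1 + w2*s2 = 10.3333 + 7.8
= 18.1333 m


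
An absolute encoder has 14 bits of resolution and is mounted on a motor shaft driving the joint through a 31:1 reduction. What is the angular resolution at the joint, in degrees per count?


counts = 2^14 = 16384
effective counts at joint = 16384 * 31 = 507904
resolution = 360 / 507904
= 7.0880e-04 deg/count


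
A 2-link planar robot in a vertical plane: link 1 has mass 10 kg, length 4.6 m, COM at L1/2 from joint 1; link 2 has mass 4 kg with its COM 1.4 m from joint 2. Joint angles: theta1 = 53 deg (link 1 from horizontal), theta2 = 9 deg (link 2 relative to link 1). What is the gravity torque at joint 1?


Horizontal distance from joint 1 to link-1 COM:
  x_c1 = (L1/2)*cos(t1) = 2.3 * 0.6018 = 1.3842 m
Horizontal distance from joint 1 to link-2 COM:
  x_c2 = L1*cos(t1) + Lc2*cos(t1+t2)
       = 4.6*0.6018 + 1.4*0.4695 = 3.4256 m
tau1 = m1*g*x_c1 + m2*g*x_c2
     = 10*9.81*1.3842 + 4*9.81*3.4256
     = 135.7875 + 134.4209
     = 270.2084 Nm


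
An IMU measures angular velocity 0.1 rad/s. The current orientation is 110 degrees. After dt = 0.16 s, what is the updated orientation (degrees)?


delta_theta = w * dt = 0.1 * 0.16 = 0.016 rad
= 0.9167 deg
theta_new = 110 + 0.9167 = 110.9167 deg


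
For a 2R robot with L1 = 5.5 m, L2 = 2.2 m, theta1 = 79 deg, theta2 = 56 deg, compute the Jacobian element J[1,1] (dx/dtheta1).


J[1,1] = -L1*sin(t1) - L2*sin(t1+t2)
= -5.5*sin(79) - 2.2*sin(135)
= -6.9546


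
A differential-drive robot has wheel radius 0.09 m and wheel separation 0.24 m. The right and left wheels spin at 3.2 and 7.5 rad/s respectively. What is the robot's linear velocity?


vR = r*wR = 0.09*3.2 = 0.288 m/s
vL = r*wL = 0.09*7.5 = 0.675 m/s
v = (vR+vL)/2 = 0.4815 m/s
omega = (vR-vL)/L = -1.6125 rad/s
linear velocity = 0.4815 m/s


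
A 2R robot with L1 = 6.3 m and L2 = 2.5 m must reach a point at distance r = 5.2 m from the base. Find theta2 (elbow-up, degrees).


cos(theta2) = (r^2 - L1^2 - L2^2) / (2*L1*L2)
cos(theta2) = (27.04 - 39.69 - 6.25) / 31.5
cos(theta2) = -0.6
theta2 = 126.8699 degrees


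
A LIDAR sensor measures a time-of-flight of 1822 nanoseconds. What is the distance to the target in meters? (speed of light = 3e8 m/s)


tof = 1822 ns = 1.822e-06 s
dist = c * tof / 2
= 3e8 * 1.822e-06 / 2
= 273.3 m


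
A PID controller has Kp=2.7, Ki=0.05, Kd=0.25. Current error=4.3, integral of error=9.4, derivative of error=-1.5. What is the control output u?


u = Kp*e + Ki*int(e) + Kd*de/dt
= 2.7*4.3 + 0.05*9.4 + 0.25*(-1.5)
= 11.61 + 0.47 + -0.375
= 11.705


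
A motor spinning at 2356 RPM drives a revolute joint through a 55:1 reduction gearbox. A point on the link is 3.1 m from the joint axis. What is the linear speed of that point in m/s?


omega_motor = 2356 * 2*pi/60 = 246.7197 rad/s
omega_joint = omega_motor / 55 = 4.4858 rad/s
v = omega_joint * r = 4.4858 * 3.1
= 13.906 m/s


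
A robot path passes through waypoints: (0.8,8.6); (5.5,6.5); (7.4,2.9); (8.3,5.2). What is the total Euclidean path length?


Segment lengths:
  seg1 = sqrt((4.7)^2 + (-2.1)^2) = 5.1478
  seg2 = sqrt((1.9)^2 + (-3.6)^2) = 4.0706
  seg3 = sqrt((0.9)^2 + (2.3)^2) = 2.4698
Total = 11.6883


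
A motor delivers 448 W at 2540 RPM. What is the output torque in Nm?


omega = 2540 * 2*pi/60 = 265.9882 rad/s
tau = P / omega = 448 / 265.9882
= 1.6843 Nm


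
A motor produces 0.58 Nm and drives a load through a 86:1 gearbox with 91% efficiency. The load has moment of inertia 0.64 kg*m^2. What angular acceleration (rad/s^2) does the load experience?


tau_out = tau_motor * N * eta
= 0.58 * 86 * 0.91 = 45.3908 Nm
alpha = tau_out / I = 45.3908 / 0.64
= 70.9231 rad/s^2


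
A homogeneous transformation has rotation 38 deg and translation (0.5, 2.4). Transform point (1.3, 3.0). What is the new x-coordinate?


x' = cos(theta)*px - sin(theta)*py + tx
= 0.788*1.3 - 0.6157*3.0 + 0.5
= -0.3226


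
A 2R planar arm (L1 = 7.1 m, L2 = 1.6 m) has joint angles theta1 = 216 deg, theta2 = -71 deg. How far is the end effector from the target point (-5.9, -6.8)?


End effector via forward kinematics:
x = L1*cos(t1) + L2*cos(t1+t2) = -7.0547
y = L1*sin(t1) + L2*sin(t1+t2) = -3.2556
Distance to target:
d = sqrt((-5.9 - -7.0547)^2 + (-6.8 - -3.2556)^2)
= sqrt(1.3332 + 12.5631)
= 3.7278 m


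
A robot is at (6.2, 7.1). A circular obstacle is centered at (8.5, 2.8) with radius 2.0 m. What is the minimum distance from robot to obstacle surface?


center_dist = sqrt((6.2-8.5)^2 + (7.1-2.8)^2)
= sqrt(5.29 + 18.49)
= 4.8765
min_dist = center_dist - radius = 4.8765 - 2.0 = 2.8765 m


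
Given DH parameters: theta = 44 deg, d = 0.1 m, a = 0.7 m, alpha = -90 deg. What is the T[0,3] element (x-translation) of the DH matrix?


T[0,3] = a * cos(theta)
= 0.7 * cos(44 deg)
= 0.7 * 0.7193
= 0.5035


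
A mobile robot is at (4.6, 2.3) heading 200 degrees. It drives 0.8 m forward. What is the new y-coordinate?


y_new = y0 + d*sin(theta)
= 2.3 + 0.8*sin(200)
= 2.3 + -0.2736
= 2.0264


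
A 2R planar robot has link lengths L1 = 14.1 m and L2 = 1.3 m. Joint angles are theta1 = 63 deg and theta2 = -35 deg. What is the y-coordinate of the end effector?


Convert angles to radians: theta1 = 1.0996, theta2 = -0.6109
y = L1*sin(theta1) + L2*sin(theta1+theta2)
y = 12.5632 + 0.6103
y = 13.1735


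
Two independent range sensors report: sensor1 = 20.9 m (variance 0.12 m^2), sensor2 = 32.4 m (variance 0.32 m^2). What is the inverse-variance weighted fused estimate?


w1 = (1/var1) / (1/var1 + 1/var2)
   = 8.3333 / (8.3333 + 3.125) = 0.7273
w2 = 1 - w1 = 0.2727
fused = w1*s1 + w2*s2 = 15.2 + 8.8364
= 24.0364 m


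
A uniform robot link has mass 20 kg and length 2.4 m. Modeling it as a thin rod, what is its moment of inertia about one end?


I = (1/3) * m * L^2
= (1/3) * 20 * 2.4^2
= 0.333333 * 20 * 5.76
= 38.4 kg*m^2


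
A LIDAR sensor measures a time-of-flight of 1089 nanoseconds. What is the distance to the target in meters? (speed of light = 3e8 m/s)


tof = 1089 ns = 1.089e-06 s
dist = c * tof / 2
= 3e8 * 1.089e-06 / 2
= 163.35 m


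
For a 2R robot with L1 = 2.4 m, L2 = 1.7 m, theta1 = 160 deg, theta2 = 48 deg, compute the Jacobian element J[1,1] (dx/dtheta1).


J[1,1] = -L1*sin(t1) - L2*sin(t1+t2)
= -2.4*sin(160) - 1.7*sin(208)
= -0.0227


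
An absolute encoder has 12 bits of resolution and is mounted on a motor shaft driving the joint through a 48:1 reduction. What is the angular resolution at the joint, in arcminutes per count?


counts = 2^12 = 4096
effective counts at joint = 4096 * 48 = 196608
resolution = 360*60 / 196608
= 0.1099 arcmin/count


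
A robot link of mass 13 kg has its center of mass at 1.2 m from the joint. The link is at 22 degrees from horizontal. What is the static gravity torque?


tau = m*g*L*cos(angle)
= 13 * 9.81 * 1.2 * cos(22 deg)
= 13 * 9.81 * 1.2 * 0.9272
= 141.8925 Nm


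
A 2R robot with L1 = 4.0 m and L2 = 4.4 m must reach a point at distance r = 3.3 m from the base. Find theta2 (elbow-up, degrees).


cos(theta2) = (r^2 - L1^2 - L2^2) / (2*L1*L2)
cos(theta2) = (10.89 - 16.0 - 19.36) / 35.2
cos(theta2) = -0.69517
theta2 = 134.0408 degrees


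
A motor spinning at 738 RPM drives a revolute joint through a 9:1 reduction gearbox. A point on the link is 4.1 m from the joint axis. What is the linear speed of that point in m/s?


omega_motor = 738 * 2*pi/60 = 77.2832 rad/s
omega_joint = omega_motor / 9 = 8.587 rad/s
v = omega_joint * r = 8.587 * 4.1
= 35.2068 m/s


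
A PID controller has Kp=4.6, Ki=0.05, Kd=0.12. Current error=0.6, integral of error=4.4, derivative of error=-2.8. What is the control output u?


u = Kp*e + Ki*int(e) + Kd*de/dt
= 4.6*0.6 + 0.05*4.4 + 0.12*(-2.8)
= 2.76 + 0.22 + -0.336
= 2.644
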